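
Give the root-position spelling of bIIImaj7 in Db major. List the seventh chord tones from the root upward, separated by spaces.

Fb Ab Cb Eb

Scale degree 3 in Db major is F. bIIImaj7 uses the lowered form, Fb, taken from Db minor. Stacking thirds in Db minor on Fb gives Fb–Ab–Cb–Eb.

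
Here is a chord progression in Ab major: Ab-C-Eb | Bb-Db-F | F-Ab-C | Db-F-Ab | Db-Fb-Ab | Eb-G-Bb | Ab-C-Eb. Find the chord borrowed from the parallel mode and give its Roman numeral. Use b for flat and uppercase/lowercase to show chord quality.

In Ab major the diatonic chords are Ab, Bbm, Cm, Db, Eb, Fm, Gdim. Ab–C–Eb = Ab, Bb–Db–F = Bbm, F–Ab–C = Fm, Db–F–Ab = Db and Eb–G–Bb = Eb are all diatonic. Db–Fb–Ab is not: scale degree 4 in Ab major carries Db (IV). In Ab minor the chord on that degree is Dbm, so here it functions as iv, borrowed from the parallel minor.

iv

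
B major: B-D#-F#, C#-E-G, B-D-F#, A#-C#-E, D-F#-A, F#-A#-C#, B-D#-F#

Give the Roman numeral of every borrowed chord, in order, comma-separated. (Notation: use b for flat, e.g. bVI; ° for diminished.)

The diatonic triads in B major are B, C#m, D#m, E, F#, G#m, A#dim. B–D#–F# = B, A#–C#–E = A#dim and F#–A#–C# = F# all belong to that set. But C#–E–G is foreign: the diatonic ii on degree 2 is C#m, whereas C#dim comes from B minor. It is labeled ii°. But B–D–F# is foreign: the diatonic I on degree 1 is B, whereas Bm comes from B minor. It is labeled i. D–F#–A is not: scale degree 3 in B major carries D#m (iii). In B minor the chord on that degree is D, so here it functions as bIII, borrowed from the parallel minor.

ii°, i, bIII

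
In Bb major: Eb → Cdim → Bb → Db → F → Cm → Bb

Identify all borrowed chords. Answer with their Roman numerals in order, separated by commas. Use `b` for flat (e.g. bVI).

ii°, bIII

Bb major has the diatonic set Bb, Cm, Dm, Eb, F, Gm, Adim. Of the given chords, Eb, Bb, F and Cm are diatonic. But Cdim (C–Eb–Gb) is foreign: the diatonic ii on degree 2 is Cm, whereas Cdim comes from Bb minor. It is labeled ii°. Db (Db–F–Ab) is not: scale degree 3 in Bb major carries Dm (iii). In Bb minor the chord on that degree is Db, so here it functions as bIII, borrowed from the parallel minor.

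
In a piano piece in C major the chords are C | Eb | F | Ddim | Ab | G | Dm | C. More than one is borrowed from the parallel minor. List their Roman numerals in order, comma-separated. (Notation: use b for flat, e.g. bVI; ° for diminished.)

C major has the diatonic set C, Dm, Em, F, G, Am, Bdim. C, F, G and Dm are all diatonic. But Eb (Eb–G–Bb) is foreign: the diatonic iii on degree 3 is Em, whereas Eb comes from C minor. It is labeled bIII. Ddim (D–F–Ab) doesn't fit — on degree 2 C major would have Dm (ii). Ddim is the degree-2 chord of C minor, so it is the borrowed ii°. But Ab (Ab–C–Eb) is foreign: the diatonic vi on degree 6 is Am, whereas Ab comes from C minor. It is labeled bVI.

bIII, ii°, bVI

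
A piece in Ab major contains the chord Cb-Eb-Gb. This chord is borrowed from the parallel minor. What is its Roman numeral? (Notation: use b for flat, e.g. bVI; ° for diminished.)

bIII

In Ab major scale degree 3 is C; Cb is its lowered form, from Ab minor. The diatonic chord on degree 3 would be Cm (iii), but Cb–Eb–Gb is the major chord from Ab minor. As a borrowed chord it is labeled bIII.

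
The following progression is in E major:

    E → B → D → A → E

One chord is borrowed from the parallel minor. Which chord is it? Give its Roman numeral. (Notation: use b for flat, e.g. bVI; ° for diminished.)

In E major the diatonic chords are E, F#m, G#m, A, B, C#m, D#dim. Of the given chords, E, B and A are diatonic. D (D–F#–A) is not: scale degree 7 in E major carries D#dim (vii°). In E minor the chord on that degree is D, so here it functions as bVII, borrowed from the parallel minor.

bVII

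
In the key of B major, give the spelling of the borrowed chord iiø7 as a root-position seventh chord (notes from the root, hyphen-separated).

C#-E-G-B

iiø7 is built on scale degree 2, which is C# in both B major and its parallel. In B minor the chord on C# is C#–E–G–B.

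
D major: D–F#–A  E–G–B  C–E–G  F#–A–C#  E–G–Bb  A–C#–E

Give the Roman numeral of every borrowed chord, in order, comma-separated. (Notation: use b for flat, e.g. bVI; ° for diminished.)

bVII, ii°

In D major the diatonic chords are D, Em, F#m, G, A, Bm, C#dim. D–F#–A = D, E–G–B = Em, F#–A–C# = F#m and A–C#–E = A all belong to that set. But C–E–G is foreign: the diatonic vii° on degree 7 is C#dim, whereas C comes from D minor. It is labeled bVII. But E–G–Bb is foreign: the diatonic ii on degree 2 is Em, whereas Edim comes from D minor. It is labeled ii°.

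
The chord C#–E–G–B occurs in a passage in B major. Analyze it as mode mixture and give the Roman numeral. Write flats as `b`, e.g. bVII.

The root C# is the diatonic 2nd degree of B major; the borrowing shows in the chord quality. C#–E–G–B is a half-diminished-seventh chord — the form found in B minor, not the diatonic ii (C#m). Borrowed into B major it is written iiø7.

iiø7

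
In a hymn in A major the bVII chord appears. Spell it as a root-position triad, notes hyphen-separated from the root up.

bVII is built on the lowered scale degree 7. In A major degree 7 is G#; lowered it becomes G. Stacking thirds in A minor on G gives G–B–D.

G-B-D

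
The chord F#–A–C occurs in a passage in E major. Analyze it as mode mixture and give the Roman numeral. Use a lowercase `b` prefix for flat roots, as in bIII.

ii°

F# is scale degree 2 in E major. F#–A–C is a diminished chord — the form found in E minor, not the diatonic ii (F#m). Borrowed into E major it is written ii°.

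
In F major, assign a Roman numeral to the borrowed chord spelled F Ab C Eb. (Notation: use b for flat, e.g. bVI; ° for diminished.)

The root F is the diatonic 1st degree of F major; the borrowing shows in the chord quality. F–Ab–C–Eb is a minor-seventh chord — the form found in F minor, not the diatonic I (F). Borrowed into F major it is written i7.

i7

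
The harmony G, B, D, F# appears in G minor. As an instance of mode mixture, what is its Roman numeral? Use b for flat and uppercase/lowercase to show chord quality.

Imaj7

G is scale degree 1 in G minor. Diatonically G minor has Gm (i) on that degree; G–B–D–F# is instead the major-seventh chord native to G major, so it takes the label Imaj7.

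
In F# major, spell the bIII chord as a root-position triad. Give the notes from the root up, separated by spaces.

A C# E

Scale degree 3 in F# major is A#. bIII uses the lowered form, A, taken from F# minor. Building the major chord from the parallel minor on A: A–C#–E.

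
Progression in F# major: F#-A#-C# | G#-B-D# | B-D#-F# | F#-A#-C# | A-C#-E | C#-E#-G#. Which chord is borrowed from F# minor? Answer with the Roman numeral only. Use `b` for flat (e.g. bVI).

bIII

F# major has the diatonic set F#, G#m, A#m, B, C#, D#m, E#dim. F#–A#–C# = F#, G#–B–D# = G#m, B–D#–F# = B and C#–E#–G# = C# all belong to that set. But A–C#–E is foreign: the diatonic iii on degree 3 is A#m, whereas A comes from F# minor. It is labeled bIII.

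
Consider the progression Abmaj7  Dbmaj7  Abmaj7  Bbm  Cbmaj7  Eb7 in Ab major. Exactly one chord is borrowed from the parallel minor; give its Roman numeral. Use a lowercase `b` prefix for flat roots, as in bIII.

Ab major has the diatonic set Ab, Bbm, Cm, Db, Eb, Fm, Gdim. Abmaj7, Dbmaj7, Bbm and Eb7 all belong to that set. Cbmaj7 (Cb–Eb–Gb–Bb) is not: scale degree 3 in Ab major carries Cm (iii). In Ab minor the chord on that degree is Cbmaj7, so here it functions as bIIImaj7, borrowed from the parallel minor.

bIIImaj7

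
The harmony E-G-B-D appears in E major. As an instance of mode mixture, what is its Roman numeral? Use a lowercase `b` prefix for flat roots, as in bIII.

i7

E is scale degree 1 in E major. E–G–B–D is a minor-seventh chord — the form found in E minor, not the diatonic I (E). Borrowed into E major it is written i7.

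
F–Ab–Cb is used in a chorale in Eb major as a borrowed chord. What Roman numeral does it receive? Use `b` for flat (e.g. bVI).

The root F is the diatonic 2nd degree of Eb major; the borrowing shows in the chord quality. Diatonically Eb major has Fm (ii) on that degree; F–Ab–Cb is instead the diminished chord native to Eb minor, so it takes the label ii°.

ii°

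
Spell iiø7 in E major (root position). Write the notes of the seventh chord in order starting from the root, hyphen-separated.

F#-A-C-E

iiø7 is built on scale degree 2, which is F# in both E major and its parallel. Building the half-diminished-seventh chord from the parallel minor on F#: F#–A–C–E.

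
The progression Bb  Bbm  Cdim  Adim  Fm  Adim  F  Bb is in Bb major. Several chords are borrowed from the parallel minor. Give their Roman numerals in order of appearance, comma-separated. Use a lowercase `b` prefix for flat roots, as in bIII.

i, ii°, v

Bb major has the diatonic set Bb, Cm, Dm, Eb, F, Gm, Adim. Of the given chords, Bb, Adim and F are diatonic. Bbm (Bb–Db–F) doesn't fit — on degree 1 Bb major would have Bb (I). Bbm is the degree-1 chord of Bb minor, so it is the borrowed i. Cdim (C–Eb–Gb) doesn't fit — on degree 2 Bb major would have Cm (ii). Cdim is the degree-2 chord of Bb minor, so it is the borrowed ii°. But Fm (F–Ab–C) is foreign: the diatonic V on degree 5 is F, whereas Fm comes from Bb minor. It is labeled v.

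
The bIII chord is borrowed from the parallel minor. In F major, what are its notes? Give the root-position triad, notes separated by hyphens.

Scale degree 3 in F major is A. bIII uses the lowered form, Ab, taken from F minor. In F minor the chord on Ab is Ab–C–Eb.

Ab-C-Eb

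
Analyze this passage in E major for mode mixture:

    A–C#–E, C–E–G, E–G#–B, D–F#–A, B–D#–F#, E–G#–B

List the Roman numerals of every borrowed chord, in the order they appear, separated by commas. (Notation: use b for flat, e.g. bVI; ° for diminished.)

The diatonic triads in E major are E, F#m, G#m, A, B, C#m, D#dim. Of the given chords, A–C#–E = A, E–G#–B = E and B–D#–F# = B are diatonic. But C–E–G is foreign: the diatonic vi on degree 6 is C#m, whereas C comes from E minor. It is labeled bVI. D–F#–A is not: scale degree 7 in E major carries D#dim (vii°). In E minor the chord on that degree is D, so here it functions as bVII, borrowed from the parallel minor.

bVI, bVII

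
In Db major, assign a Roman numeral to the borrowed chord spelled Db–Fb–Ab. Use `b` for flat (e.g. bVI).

i

The root Db is the diatonic 1st degree of Db major; the borrowing shows in the chord quality. Db–Fb–Ab is a minor chord — the form found in Db minor, not the diatonic I (Db). Borrowed into Db major it is written i.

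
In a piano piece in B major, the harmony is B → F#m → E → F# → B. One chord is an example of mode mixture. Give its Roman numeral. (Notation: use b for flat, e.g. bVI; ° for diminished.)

v

B major has the diatonic set B, C#m, D#m, E, F#, G#m, A#dim. Of the given chords, B, E and F# are diatonic. F#m (F#–A–C#) doesn't fit — on degree 5 B major would have F# (V). F#m is the degree-5 chord of B minor, so it is the borrowed v.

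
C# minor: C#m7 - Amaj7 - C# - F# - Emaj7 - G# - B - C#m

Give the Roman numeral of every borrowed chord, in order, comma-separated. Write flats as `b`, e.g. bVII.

C# minor has the diatonic set C#m, D#dim, E, F#m, G#, A, B (with V from harmonic minor). Of the given chords, C#m7, Amaj7, Emaj7, G#, B and C#m are diatonic. C# (C#–E#–G#) doesn't fit — on degree 1 C# minor would have C#m (i). C# is the degree-1 chord of C# major, so it is the borrowed I. But F# (F#–A#–C#) is foreign: the diatonic iv on degree 4 is F#m, whereas F# comes from C# major. It is labeled IV.

I, IV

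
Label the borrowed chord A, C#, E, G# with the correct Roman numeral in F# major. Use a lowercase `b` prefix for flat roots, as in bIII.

The root A is the lowered 3rd scale degree — diatonically F# major has A# there. A–C#–E–G# is a major-seventh chord — the form found in F# minor, not the diatonic iii (A#m). Borrowed into F# major it is written bIIImaj7.

bIIImaj7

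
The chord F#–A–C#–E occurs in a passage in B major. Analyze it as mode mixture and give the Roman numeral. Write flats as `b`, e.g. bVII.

v7

The root F# is the diatonic 5th degree of B major; the borrowing shows in the chord quality. The diatonic chord on degree 5 would be F# (V), but F#–A–C#–E is the minor-seventh chord from B minor. As a borrowed chord it is labeled v7.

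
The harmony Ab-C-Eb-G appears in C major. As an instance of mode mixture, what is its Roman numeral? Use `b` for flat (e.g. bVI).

bVImaj7

Ab is the lowered form of scale degree 6 in C major (the diatonic degree 6 is A). The diatonic chord on degree 6 would be Am (vi), but Ab–C–Eb–G is the major-seventh chord from C minor. As a borrowed chord it is labeled bVImaj7.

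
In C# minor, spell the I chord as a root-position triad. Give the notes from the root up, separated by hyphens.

I is built on scale degree 1, which is C# in both C# minor and its parallel. Building the major chord from the parallel major on C#: C#–E#–G#.

C#-E#-G#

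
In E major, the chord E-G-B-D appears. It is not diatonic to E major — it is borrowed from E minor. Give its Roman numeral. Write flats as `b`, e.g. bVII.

i7

The root E is the diatonic 1st degree of E major; the borrowing shows in the chord quality. E–G–B–D is a minor-seventh chord — the form found in E minor, not the diatonic I (E). Borrowed into E major it is written i7.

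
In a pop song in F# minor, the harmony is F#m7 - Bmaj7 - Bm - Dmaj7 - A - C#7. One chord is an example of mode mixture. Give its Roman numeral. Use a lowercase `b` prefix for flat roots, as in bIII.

The diatonic triads in F# minor (with V from harmonic minor) are F#m, G#dim, A, Bm, C#, D, E. F#m7, Bm, Dmaj7, A and C#7 are all diatonic. Bmaj7 (B–D#–F#–A#) is not: scale degree 4 in F# minor carries Bm (iv). In F# major the chord on that degree is Bmaj7, so here it functions as IVmaj7, borrowed from the parallel major.

IVmaj7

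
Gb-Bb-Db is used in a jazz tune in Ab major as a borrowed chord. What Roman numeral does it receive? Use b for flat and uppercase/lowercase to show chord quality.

bVII

Gb is the lowered form of scale degree 7 in Ab major (the diatonic degree 7 is G). Gb–Bb–Db is a major chord — the form found in Ab minor, not the diatonic vii° (Gdim). Borrowed into Ab major it is written bVII.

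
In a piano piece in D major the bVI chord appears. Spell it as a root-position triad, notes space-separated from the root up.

Bb D F

Scale degree 6 in D major is B. bVI uses the lowered form, Bb, taken from D minor. In D minor the chord on Bb is Bb–D–F.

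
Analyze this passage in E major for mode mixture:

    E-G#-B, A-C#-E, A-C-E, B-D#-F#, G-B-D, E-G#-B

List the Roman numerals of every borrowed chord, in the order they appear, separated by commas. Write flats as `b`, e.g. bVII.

In E major the diatonic chords are E, F#m, G#m, A, B, C#m, D#dim. E–G#–B = E, A–C#–E = A and B–D#–F# = B all belong to that set. A–C–E doesn't fit — on degree 4 E major would have A (IV). Am is the degree-4 chord of E minor, so it is the borrowed iv. But G–B–D is foreign: the diatonic iii on degree 3 is G#m, whereas G comes from E minor. It is labeled bIII.

iv, bIII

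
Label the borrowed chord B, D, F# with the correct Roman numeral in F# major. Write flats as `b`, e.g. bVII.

The root B is the diatonic 4th degree of F# major; the borrowing shows in the chord quality. B–D–F# is a minor chord — the form found in F# minor, not the diatonic IV (B). Borrowed into F# major it is written iv.

iv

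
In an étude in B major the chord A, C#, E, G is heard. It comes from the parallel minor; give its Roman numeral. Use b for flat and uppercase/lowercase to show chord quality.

A is the lowered form of scale degree 7 in B major (the diatonic degree 7 is A#). A–C#–E–G is a dominant-seventh chord — the form found in B minor, not the diatonic vii° (A#dim). Borrowed into B major it is written bVII7.

bVII7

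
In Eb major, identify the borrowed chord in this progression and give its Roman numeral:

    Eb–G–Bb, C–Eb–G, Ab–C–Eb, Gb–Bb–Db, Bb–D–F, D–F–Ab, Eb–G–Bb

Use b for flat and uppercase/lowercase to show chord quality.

Eb major has the diatonic set Eb, Fm, Gm, Ab, Bb, Cm, Ddim. Of the given chords, Eb–G–Bb = Eb, C–Eb–G = Cm, Ab–C–Eb = Ab, Bb–D–F = Bb and D–F–Ab = Ddim are diatonic. Gb–Bb–Db is not: scale degree 3 in Eb major carries Gm (iii). In Eb minor the chord on that degree is Gb, so here it functions as bIII, borrowed from the parallel minor.

bIII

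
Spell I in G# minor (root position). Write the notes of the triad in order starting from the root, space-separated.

G# B# D#

I is built on scale degree 1, which is G# in both G# minor and its parallel. Stacking thirds in G# major on G# gives G#–B#–D#.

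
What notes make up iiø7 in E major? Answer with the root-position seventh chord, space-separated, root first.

F# A C E

The root, F#, is scale degree 2 — the same note in E major and E minor; only the chord quality changes. Building the half-diminished-seventh chord from the parallel minor on F#: F#–A–C–E.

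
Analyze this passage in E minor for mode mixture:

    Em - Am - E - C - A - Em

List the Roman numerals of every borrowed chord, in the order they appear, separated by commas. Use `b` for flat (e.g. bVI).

E minor has the diatonic set Em, F#dim, G, Am, B, C, D (with V from harmonic minor). Em, Am and C are all diatonic. E (E–G#–B) is not: scale degree 1 in E minor carries Em (i). In E major the chord on that degree is E, so here it functions as I, borrowed from the parallel major. A (A–C#–E) is not: scale degree 4 in E minor carries Am (iv). In E major the chord on that degree is A, so here it functions as IV, borrowed from the parallel major.

I, IV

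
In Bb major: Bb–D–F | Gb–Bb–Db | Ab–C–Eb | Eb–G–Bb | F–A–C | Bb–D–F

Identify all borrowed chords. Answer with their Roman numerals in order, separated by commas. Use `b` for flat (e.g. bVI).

bVI, bVII

In Bb major the diatonic chords are Bb, Cm, Dm, Eb, F, Gm, Adim. Bb–D–F = Bb, Eb–G–Bb = Eb and F–A–C = F are all diatonic. Gb–Bb–Db is not: scale degree 6 in Bb major carries Gm (vi). In Bb minor the chord on that degree is Gb, so here it functions as bVI, borrowed from the parallel minor. But Ab–C–Eb is foreign: the diatonic vii° on degree 7 is Adim, whereas Ab comes from Bb minor. It is labeled bVII.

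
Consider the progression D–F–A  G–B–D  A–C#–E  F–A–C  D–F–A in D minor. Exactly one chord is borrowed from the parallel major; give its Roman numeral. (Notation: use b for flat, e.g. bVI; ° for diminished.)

D minor has the diatonic set Dm, Edim, F, Gm, A, Bb, C (with V from harmonic minor). D–F–A = Dm, A–C#–E = A and F–A–C = F are all diatonic. But G–B–D is foreign: the diatonic iv on degree 4 is Gm, whereas G comes from D major. It is labeled IV.

IV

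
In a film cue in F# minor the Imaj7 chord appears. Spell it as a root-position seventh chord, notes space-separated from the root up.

F# A# C# E#

The root, F#, is scale degree 1 — the same note in F# minor and F# major; only the chord quality changes. Stacking thirds in F# major on F# gives F#–A#–C#–E#.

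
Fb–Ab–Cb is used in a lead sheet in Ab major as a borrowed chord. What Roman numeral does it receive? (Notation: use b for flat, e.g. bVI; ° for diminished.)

bVI

The root Fb is the lowered 6th scale degree — diatonically Ab major has F there. Fb–Ab–Cb is a major chord — the form found in Ab minor, not the diatonic vi (Fm). Borrowed into Ab major it is written bVI.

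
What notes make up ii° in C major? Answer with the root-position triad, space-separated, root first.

The root, D, is scale degree 2 — the same note in C major and C minor; only the chord quality changes. Stacking thirds in C minor on D gives D–F–Ab.

D F Ab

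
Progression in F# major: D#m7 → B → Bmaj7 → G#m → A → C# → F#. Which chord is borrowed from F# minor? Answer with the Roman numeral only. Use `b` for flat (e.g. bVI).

The diatonic triads in F# major are F#, G#m, A#m, B, C#, D#m, E#dim. D#m7, B, Bmaj7, G#m, C# and F# all belong to that set. A (A–C#–E) doesn't fit — on degree 3 F# major would have A#m (iii). A is the degree-3 chord of F# minor, so it is the borrowed bIII.

bIII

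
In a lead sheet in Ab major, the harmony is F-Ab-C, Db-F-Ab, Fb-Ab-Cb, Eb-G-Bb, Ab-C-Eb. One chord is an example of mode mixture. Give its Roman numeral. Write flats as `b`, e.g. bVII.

bVI

Ab major has the diatonic set Ab, Bbm, Cm, Db, Eb, Fm, Gdim. Of the given chords, F–Ab–C = Fm, Db–F–Ab = Db, Eb–G–Bb = Eb and Ab–C–Eb = Ab are diatonic. But Fb–Ab–Cb is foreign: the diatonic vi on degree 6 is Fm, whereas Fb comes from Ab minor. It is labeled bVI.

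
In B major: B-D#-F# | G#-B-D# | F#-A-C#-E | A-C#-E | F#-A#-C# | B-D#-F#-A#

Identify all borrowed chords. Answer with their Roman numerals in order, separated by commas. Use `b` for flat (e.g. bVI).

v7, bVII

In B major the diatonic chords are B, C#m, D#m, E, F#, G#m, A#dim. Of the given chords, B–D#–F# = B, G#–B–D# = G#m, F#–A#–C# = F# and B–D#–F#–A# = Bmaj7 are diatonic. F#–A–C#–E doesn't fit — on degree 5 B major would have F# (V). F#m7 is the degree-5 chord of B minor, so it is the borrowed v7. But A–C#–E is foreign: the diatonic vii° on degree 7 is A#dim, whereas A comes from B minor. It is labeled bVII.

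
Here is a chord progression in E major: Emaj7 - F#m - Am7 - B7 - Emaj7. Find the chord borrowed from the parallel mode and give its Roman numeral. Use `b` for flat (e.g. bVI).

E major has the diatonic set E, F#m, G#m, A, B, C#m, D#dim. Of the given chords, Emaj7, F#m and B7 are diatonic. Am7 (A–C–E–G) is not: scale degree 4 in E major carries A (IV). In E minor the chord on that degree is Am7, so here it functions as iv7, borrowed from the parallel minor.

iv7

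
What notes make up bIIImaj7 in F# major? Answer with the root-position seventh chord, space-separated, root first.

bIIImaj7 is built on the lowered scale degree 3. In F# major degree 3 is A#; lowered it becomes A. In F# minor the chord on A is A–C#–E–G#.

A C# E G#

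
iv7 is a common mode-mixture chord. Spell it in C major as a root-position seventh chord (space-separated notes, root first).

The root, F, is scale degree 4 — the same note in C major and C minor; only the chord quality changes. In C minor the chord on F is F–Ab–C–Eb.

F Ab C Eb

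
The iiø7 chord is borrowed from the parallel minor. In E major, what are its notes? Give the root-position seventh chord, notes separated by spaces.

F# A C E

iiø7 is built on scale degree 2, which is F# in both E major and its parallel. Stacking thirds in E minor on F# gives F#–A–C–E.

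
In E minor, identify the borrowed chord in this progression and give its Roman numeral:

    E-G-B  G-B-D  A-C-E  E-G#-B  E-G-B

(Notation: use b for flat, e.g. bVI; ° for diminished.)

The diatonic triads in E minor (with V from harmonic minor) are Em, F#dim, G, Am, B, C, D. E–G–B = Em, G–B–D = G and A–C–E = Am all belong to that set. But E–G#–B is foreign: the diatonic i on degree 1 is Em, whereas E comes from E major. It is labeled I.

I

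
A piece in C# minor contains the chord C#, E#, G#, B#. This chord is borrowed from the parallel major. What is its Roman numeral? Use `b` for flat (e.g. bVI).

C# is scale degree 1 in C# minor. The diatonic chord on degree 1 would be C#m (i), but C#–E#–G#–B# is the major-seventh chord from C# major. As a borrowed chord it is labeled Imaj7.

Imaj7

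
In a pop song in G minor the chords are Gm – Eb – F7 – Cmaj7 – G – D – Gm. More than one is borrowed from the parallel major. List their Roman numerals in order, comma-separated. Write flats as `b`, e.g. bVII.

G minor has the diatonic set Gm, Adim, Bb, Cm, D, Eb, F (with V from harmonic minor). Gm, Eb, F7 and D are all diatonic. Cmaj7 (C–E–G–B) is not: scale degree 4 in G minor carries Cm (iv). In G major the chord on that degree is Cmaj7, so here it functions as IVmaj7, borrowed from the parallel major. G (G–B–D) doesn't fit — on degree 1 G minor would have Gm (i). G is the degree-1 chord of G major, so it is the borrowed I.

IVmaj7, I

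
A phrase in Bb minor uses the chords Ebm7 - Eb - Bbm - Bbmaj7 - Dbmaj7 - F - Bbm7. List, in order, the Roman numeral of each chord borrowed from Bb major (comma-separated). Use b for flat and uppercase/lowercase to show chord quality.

Bb minor has the diatonic set Bbm, Cdim, Db, Ebm, F, Gb, Ab (with V from harmonic minor). Ebm7, Bbm, Dbmaj7, F and Bbm7 are all diatonic. Eb (Eb–G–Bb) doesn't fit — on degree 4 Bb minor would have Ebm (iv). Eb is the degree-4 chord of Bb major, so it is the borrowed IV. Bbmaj7 (Bb–D–F–A) doesn't fit — on degree 1 Bb minor would have Bbm (i). Bbmaj7 is the degree-1 chord of Bb major, so it is the borrowed Imaj7.

IV, Imaj7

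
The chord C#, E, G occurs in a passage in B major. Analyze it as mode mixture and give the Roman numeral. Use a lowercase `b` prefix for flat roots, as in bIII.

The root C# is the diatonic 2nd degree of B major; the borrowing shows in the chord quality. C#–E–G is a diminished chord — the form found in B minor, not the diatonic ii (C#m). Borrowed into B major it is written ii°.

ii°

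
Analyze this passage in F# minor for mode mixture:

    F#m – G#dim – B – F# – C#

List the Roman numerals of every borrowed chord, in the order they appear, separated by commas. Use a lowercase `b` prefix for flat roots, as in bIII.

IV, I

In F# minor (with V from harmonic minor) the diatonic chords are F#m, G#dim, A, Bm, C#, D, E. F#m, G#dim and C# all belong to that set. But B (B–D#–F#) is foreign: the diatonic iv on degree 4 is Bm, whereas B comes from F# major. It is labeled IV. F# (F#–A#–C#) doesn't fit — on degree 1 F# minor would have F#m (i). F# is the degree-1 chord of F# major, so it is the borrowed I.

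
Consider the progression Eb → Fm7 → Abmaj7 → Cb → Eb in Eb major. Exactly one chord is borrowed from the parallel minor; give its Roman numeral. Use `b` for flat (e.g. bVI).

bVI

Eb major has the diatonic set Eb, Fm, Gm, Ab, Bb, Cm, Ddim. Eb, Fm7 and Abmaj7 are all diatonic. Cb (Cb–Eb–Gb) doesn't fit — on degree 6 Eb major would have Cm (vi). Cb is the degree-6 chord of Eb minor, so it is the borrowed bVI.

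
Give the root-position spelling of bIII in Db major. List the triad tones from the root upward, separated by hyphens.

Fb-Ab-Cb

The root of bIII is the lowered 3rd degree: F becomes Fb. In Db minor the chord on Fb is Fb–Ab–Cb.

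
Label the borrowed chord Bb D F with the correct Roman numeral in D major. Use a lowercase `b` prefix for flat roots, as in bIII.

In D major scale degree 6 is B; Bb is its lowered form, from D minor. The diatonic chord on degree 6 would be Bm (vi), but Bb–D–F is the major chord from D minor. As a borrowed chord it is labeled bVI.

bVI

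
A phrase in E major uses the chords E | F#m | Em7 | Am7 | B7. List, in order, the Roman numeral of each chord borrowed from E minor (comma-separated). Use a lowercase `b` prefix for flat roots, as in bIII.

i7, iv7

E major has the diatonic set E, F#m, G#m, A, B, C#m, D#dim. E, F#m and B7 all belong to that set. Em7 (E–G–B–D) is not: scale degree 1 in E major carries E (I). In E minor the chord on that degree is Em7, so here it functions as i7, borrowed from the parallel minor. Am7 (A–C–E–G) is not: scale degree 4 in E major carries A (IV). In E minor the chord on that degree is Am7, so here it functions as iv7, borrowed from the parallel minor.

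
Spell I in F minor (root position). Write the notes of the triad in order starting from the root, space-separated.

I is built on scale degree 1, which is F in both F minor and its parallel. Stacking thirds in F major on F gives F–A–C.

F A C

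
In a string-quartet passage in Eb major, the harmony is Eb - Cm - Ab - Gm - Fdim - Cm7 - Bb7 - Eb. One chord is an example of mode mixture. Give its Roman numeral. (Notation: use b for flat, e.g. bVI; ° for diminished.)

ii°

The diatonic triads in Eb major are Eb, Fm, Gm, Ab, Bb, Cm, Ddim. Eb, Cm, Ab, Gm, Cm7 and Bb7 all belong to that set. Fdim (F–Ab–Cb) is not: scale degree 2 in Eb major carries Fm (ii). In Eb minor the chord on that degree is Fdim, so here it functions as ii°, borrowed from the parallel minor.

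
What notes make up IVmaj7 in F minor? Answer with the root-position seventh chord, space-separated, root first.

Bb D F A

The root, Bb, is scale degree 4 — the same note in F minor and F major; only the chord quality changes. Stacking thirds in F major on Bb gives Bb–D–F–A.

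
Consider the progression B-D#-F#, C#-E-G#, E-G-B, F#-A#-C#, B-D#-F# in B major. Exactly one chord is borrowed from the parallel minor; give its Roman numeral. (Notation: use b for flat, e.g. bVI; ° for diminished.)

The diatonic triads in B major are B, C#m, D#m, E, F#, G#m, A#dim. Of the given chords, B–D#–F# = B, C#–E–G# = C#m and F#–A#–C# = F# are diatonic. E–G–B is not: scale degree 4 in B major carries E (IV). In B minor the chord on that degree is Em, so here it functions as iv, borrowed from the parallel minor.

iv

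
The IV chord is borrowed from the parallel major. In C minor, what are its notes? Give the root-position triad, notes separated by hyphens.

F-A-C

IV is built on scale degree 4, which is F in both C minor and its parallel. Stacking thirds in C major on F gives F–A–C.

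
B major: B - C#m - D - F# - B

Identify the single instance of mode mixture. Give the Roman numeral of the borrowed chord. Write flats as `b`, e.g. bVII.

bIII

The diatonic triads in B major are B, C#m, D#m, E, F#, G#m, A#dim. B, C#m and F# all belong to that set. D (D–F#–A) is not: scale degree 3 in B major carries D#m (iii). In B minor the chord on that degree is D, so here it functions as bIII, borrowed from the parallel minor.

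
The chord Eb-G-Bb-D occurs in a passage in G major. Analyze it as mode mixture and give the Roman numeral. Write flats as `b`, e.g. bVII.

The root Eb is the lowered 6th scale degree — diatonically G major has E there. Eb–G–Bb–D is a major-seventh chord — the form found in G minor, not the diatonic vi (Em). Borrowed into G major it is written bVImaj7.

bVImaj7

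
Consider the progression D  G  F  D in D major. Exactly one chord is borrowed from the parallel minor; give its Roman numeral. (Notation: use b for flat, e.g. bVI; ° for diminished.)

The diatonic triads in D major are D, Em, F#m, G, A, Bm, C#dim. D and G are both diatonic. But F (F–A–C) is foreign: the diatonic iii on degree 3 is F#m, whereas F comes from D minor. It is labeled bIII.

bIII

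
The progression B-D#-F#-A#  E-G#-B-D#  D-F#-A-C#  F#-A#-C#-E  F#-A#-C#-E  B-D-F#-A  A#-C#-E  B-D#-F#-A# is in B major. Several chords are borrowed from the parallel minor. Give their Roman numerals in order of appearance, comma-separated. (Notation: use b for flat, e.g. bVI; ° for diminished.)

bIIImaj7, i7

B major has the diatonic set B, C#m, D#m, E, F#, G#m, A#dim. B–D#–F#–A# = Bmaj7, E–G#–B–D# = Emaj7, F#–A#–C#–E = F#7 and A#–C#–E = A#dim are all diatonic. But D–F#–A–C# is foreign: the diatonic iii on degree 3 is D#m, whereas Dmaj7 comes from B minor. It is labeled bIIImaj7. But B–D–F#–A is foreign: the diatonic I on degree 1 is B, whereas Bm7 comes from B minor. It is labeled i7.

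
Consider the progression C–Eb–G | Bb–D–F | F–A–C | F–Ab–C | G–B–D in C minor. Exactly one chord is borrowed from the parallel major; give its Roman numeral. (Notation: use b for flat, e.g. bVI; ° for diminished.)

In C minor (with V from harmonic minor) the diatonic chords are Cm, Ddim, Eb, Fm, G, Ab, Bb. C–Eb–G = Cm, Bb–D–F = Bb, F–Ab–C = Fm and G–B–D = G are all diatonic. But F–A–C is foreign: the diatonic iv on degree 4 is Fm, whereas F comes from C major. It is labeled IV.

IV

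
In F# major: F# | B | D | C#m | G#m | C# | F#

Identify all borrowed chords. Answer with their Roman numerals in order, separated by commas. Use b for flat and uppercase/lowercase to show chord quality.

bVI, v

F# major has the diatonic set F#, G#m, A#m, B, C#, D#m, E#dim. Of the given chords, F#, B, G#m and C# are diatonic. D (D–F#–A) doesn't fit — on degree 6 F# major would have D#m (vi). D is the degree-6 chord of F# minor, so it is the borrowed bVI. But C#m (C#–E–G#) is foreign: the diatonic V on degree 5 is C#, whereas C#m comes from F# minor. It is labeled v.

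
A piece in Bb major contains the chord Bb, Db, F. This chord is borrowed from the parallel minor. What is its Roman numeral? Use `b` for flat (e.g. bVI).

The root Bb is the diatonic 1st degree of Bb major; the borrowing shows in the chord quality. Diatonically Bb major has Bb (I) on that degree; Bb–Db–F is instead the minor chord native to Bb minor, so it takes the label i.

i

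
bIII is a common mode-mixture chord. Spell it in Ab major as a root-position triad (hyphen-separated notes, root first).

Cb-Eb-Gb

The root of bIII is the lowered 3rd degree: C becomes Cb. Building the major chord from the parallel minor on Cb: Cb–Eb–Gb.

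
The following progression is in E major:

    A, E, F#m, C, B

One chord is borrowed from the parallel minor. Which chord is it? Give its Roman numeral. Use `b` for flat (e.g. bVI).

E major has the diatonic set E, F#m, G#m, A, B, C#m, D#dim. Of the given chords, A, E, F#m and B are diatonic. But C (C–E–G) is foreign: the diatonic vi on degree 6 is C#m, whereas C comes from E minor. It is labeled bVI.

bVI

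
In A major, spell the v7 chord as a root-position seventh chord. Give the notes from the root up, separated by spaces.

E G B D

The root, E, is scale degree 5 — the same note in A major and A minor; only the chord quality changes. Building the minor-seventh chord from the parallel minor on E: E–G–B–D.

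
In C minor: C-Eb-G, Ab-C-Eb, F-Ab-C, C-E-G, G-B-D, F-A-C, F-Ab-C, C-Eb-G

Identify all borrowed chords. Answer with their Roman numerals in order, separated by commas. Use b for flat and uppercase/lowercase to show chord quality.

In C minor (with V from harmonic minor) the diatonic chords are Cm, Ddim, Eb, Fm, G, Ab, Bb. Of the given chords, C–Eb–G = Cm, Ab–C–Eb = Ab, F–Ab–C = Fm and G–B–D = G are diatonic. C–E–G doesn't fit — on degree 1 C minor would have Cm (i). C is the degree-1 chord of C major, so it is the borrowed I. But F–A–C is foreign: the diatonic iv on degree 4 is Fm, whereas F comes from C major. It is labeled IV.

I, IV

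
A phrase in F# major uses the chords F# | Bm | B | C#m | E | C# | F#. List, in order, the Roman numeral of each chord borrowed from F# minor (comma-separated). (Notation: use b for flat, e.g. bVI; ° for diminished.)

iv, v, bVII

F# major has the diatonic set F#, G#m, A#m, B, C#, D#m, E#dim. F#, B and C# all belong to that set. Bm (B–D–F#) doesn't fit — on degree 4 F# major would have B (IV). Bm is the degree-4 chord of F# minor, so it is the borrowed iv. C#m (C#–E–G#) doesn't fit — on degree 5 F# major would have C# (V). C#m is the degree-5 chord of F# minor, so it is the borrowed v. E (E–G#–B) doesn't fit — on degree 7 F# major would have E#dim (vii°). E is the degree-7 chord of F# minor, so it is the borrowed bVII.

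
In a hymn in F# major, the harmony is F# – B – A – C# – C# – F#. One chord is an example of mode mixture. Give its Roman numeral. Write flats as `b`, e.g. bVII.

bIII

The diatonic triads in F# major are F#, G#m, A#m, B, C#, D#m, E#dim. F#, B and C# all belong to that set. A (A–C#–E) is not: scale degree 3 in F# major carries A#m (iii). In F# minor the chord on that degree is A, so here it functions as bIII, borrowed from the parallel minor.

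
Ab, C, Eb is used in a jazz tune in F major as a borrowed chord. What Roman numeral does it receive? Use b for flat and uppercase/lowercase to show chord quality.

Ab is the lowered form of scale degree 3 in F major (the diatonic degree 3 is A). Diatonically F major has Am (iii) on that degree; Ab–C–Eb is instead the major chord native to F minor, so it takes the label bIII.

bIII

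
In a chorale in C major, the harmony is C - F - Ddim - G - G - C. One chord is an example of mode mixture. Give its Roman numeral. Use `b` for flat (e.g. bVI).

C major has the diatonic set C, Dm, Em, F, G, Am, Bdim. C, F and G all belong to that set. But Ddim (D–F–Ab) is foreign: the diatonic ii on degree 2 is Dm, whereas Ddim comes from C minor. It is labeled ii°.

ii°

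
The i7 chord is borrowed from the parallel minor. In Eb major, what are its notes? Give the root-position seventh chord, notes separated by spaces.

i7 is built on scale degree 1, which is Eb in both Eb major and its parallel. Building the minor-seventh chord from the parallel minor on Eb: Eb–Gb–Bb–Db.

Eb Gb Bb Db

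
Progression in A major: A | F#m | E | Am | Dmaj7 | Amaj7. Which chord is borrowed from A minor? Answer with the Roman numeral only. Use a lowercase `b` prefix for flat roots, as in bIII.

The diatonic triads in A major are A, Bm, C#m, D, E, F#m, G#dim. A, F#m, E, Dmaj7 and Amaj7 are all diatonic. Am (A–C–E) doesn't fit — on degree 1 A major would have A (I). Am is the degree-1 chord of A minor, so it is the borrowed i.

i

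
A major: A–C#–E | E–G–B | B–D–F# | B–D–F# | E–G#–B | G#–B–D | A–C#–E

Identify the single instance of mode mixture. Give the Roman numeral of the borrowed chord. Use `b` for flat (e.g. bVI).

In A major the diatonic chords are A, Bm, C#m, D, E, F#m, G#dim. A–C#–E = A, B–D–F# = Bm, E–G#–B = E and G#–B–D = G#dim are all diatonic. E–G–B doesn't fit — on degree 5 A major would have E (V). Em is the degree-5 chord of A minor, so it is the borrowed v.

v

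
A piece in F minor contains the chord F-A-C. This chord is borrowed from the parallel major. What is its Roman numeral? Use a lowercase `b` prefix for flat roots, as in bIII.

I

F is scale degree 1 in F minor. The diatonic chord on degree 1 would be Fm (i), but F–A–C is the major chord from F major. As a borrowed chord it is labeled I.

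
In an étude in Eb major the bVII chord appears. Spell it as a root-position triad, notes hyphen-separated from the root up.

Db-F-Ab

bVII is built on the lowered scale degree 7. In Eb major degree 7 is D; lowered it becomes Db. Stacking thirds in Eb minor on Db gives Db–F–Ab.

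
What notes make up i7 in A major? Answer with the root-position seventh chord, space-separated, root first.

A C E G

The root, A, is scale degree 1 — the same note in A major and A minor; only the chord quality changes. In A minor the chord on A is A–C–E–G.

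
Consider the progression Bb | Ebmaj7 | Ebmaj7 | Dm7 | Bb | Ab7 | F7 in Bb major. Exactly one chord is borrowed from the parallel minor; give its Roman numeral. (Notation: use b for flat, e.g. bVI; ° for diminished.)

Bb major has the diatonic set Bb, Cm, Dm, Eb, F, Gm, Adim. Of the given chords, Bb, Ebmaj7, Dm7 and F7 are diatonic. Ab7 (Ab–C–Eb–Gb) doesn't fit — on degree 7 Bb major would have Adim (vii°). Ab7 is the degree-7 chord of Bb minor, so it is the borrowed bVII7.

bVII7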